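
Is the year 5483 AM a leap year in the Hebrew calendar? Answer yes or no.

yes

Hebrew year 5483 is year 11 of its 19-year Metonic cycle; leap years are at positions 3, 6, 8, 11, 14, 17, 19, so it is a leap year (13 months).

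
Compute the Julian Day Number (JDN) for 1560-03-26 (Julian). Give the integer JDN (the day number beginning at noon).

In the proleptic Gregorian calendar the same day is 5 April 1560.
JDN 2400001 is 17 November 1858 CE (Gregorian), MJD 0; the target day is −109068 days from there, so JDN = 2290933.

2290933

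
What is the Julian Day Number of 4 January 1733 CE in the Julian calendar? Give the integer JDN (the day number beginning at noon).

Equivalently 15 January 1733 (Gregorian).
JDN 2299161 is 15 October 1582 CE (Gregorian); the target day is +54879 days from there, so JDN = 2354040.

2354040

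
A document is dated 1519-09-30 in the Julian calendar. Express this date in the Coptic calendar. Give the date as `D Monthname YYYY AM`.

Both dates share Julian Day Number 2276145; in the Coptic calendar that is 2 Paopi 1236 AM.

2 Paopi 1236 AM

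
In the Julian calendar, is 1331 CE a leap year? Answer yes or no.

1331 mod 4 = 3, so it is a common year in the Julian calendar.

no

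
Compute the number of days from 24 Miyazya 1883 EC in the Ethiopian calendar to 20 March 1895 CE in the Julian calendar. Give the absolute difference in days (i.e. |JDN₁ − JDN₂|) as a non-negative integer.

1431

JDN of the first date = 2411854.
JDN of the second date = 2413285.
|2413285 − 2411854| = 1431.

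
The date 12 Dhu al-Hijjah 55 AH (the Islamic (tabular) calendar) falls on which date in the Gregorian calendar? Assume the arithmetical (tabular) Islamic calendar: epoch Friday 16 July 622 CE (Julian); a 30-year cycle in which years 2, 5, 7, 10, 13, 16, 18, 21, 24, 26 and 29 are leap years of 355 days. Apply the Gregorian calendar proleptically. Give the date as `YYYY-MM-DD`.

Julian Day Number of the source date = 1967912.
Converting JDN 1967912 to the Gregorian calendar gives 10 November 675 CE.

0675-11-10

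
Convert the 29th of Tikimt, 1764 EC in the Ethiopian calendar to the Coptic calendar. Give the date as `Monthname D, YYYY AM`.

Paopi 29, 1488 AM

Julian Day Number of the source date = 2368215.
Converting JDN 2368215 to the Coptic calendar gives 29 Paopi 1488 AM.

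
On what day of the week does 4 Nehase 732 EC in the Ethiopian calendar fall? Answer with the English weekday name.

In the proleptic Gregorian calendar this is 1 August 740 (JDN 1991552).
Since JDN mod 7 = 3 (0 = Monday), the day is Thursday.

Thursday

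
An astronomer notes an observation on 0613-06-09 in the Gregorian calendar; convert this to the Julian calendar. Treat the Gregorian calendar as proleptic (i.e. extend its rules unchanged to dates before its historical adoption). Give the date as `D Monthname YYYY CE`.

For dates in this range the Gregorian date is 3 days ahead of the Julian.
9 June 613 Gregorian − 3 days → 6 June 613 Julian.

6 June 613 CE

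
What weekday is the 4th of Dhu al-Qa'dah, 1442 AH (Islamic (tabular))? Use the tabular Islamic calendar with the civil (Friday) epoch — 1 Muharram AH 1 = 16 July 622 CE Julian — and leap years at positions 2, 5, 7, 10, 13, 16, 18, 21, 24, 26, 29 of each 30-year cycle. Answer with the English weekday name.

Monday

This is JDN 2459380 (14 June 2021 Gregorian).
Since JDN mod 7 = 0 (0 = Monday), the day is Monday.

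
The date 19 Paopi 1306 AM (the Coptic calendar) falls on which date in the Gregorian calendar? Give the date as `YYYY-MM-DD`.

Both dates share Julian Day Number 2301729; in the Gregorian calendar that is 26 October 1589 CE.

1589-10-26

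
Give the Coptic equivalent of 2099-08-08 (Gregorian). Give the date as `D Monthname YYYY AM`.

Julian Day Number of the source date = 2487924.
Converting JDN 2487924 to the Coptic calendar gives 2 Mesori 1815 AM.

2 Mesori 1815 AM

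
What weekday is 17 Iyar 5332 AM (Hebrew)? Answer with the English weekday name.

Wednesday

This is JDN 2295351 (10 May 1572 Gregorian).
2295351 ≡ 2 (mod 7); counting from Monday = 0 gives Wednesday.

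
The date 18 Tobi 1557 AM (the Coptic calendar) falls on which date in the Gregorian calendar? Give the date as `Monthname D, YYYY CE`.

Julian Day Number of the source date = 2393496.
Converting JDN 2393496 to the Gregorian calendar gives 25 January 1841 CE.

January 25, 1841 CE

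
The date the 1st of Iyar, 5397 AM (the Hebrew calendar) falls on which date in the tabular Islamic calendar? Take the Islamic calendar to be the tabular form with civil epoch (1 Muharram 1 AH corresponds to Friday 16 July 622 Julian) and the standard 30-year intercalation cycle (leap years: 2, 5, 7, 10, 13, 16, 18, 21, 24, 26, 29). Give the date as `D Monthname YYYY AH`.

The source date corresponds to 25 April 1637 in the Gregorian calendar (JDN 2319077).
That day falls on 30 Dhu al-Qa'dah 1046 AH in the tabular Islamic calendar.

30 Dhu al-Qa'dah 1046 AH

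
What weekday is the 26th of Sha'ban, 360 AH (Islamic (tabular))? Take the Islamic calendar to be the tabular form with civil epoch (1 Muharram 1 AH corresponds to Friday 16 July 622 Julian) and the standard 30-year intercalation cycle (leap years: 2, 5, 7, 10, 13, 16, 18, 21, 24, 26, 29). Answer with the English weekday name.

Saturday

Equivalently 29 June 971 Gregorian, JDN 2075890.
Since JDN mod 7 = 5 (0 = Monday), the day is Saturday.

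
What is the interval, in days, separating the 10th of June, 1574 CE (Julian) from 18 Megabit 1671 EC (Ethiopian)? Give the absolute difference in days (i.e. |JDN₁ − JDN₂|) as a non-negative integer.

38263

JDN of the first date = 2296122.
JDN of the second date = 2334385.
|2334385 − 2296122| = 38263.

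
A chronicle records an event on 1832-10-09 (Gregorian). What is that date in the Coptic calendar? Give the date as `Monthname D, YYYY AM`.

Thout 30, 1549 AM

Both dates share Julian Day Number 2390466; in the Coptic calendar that is 30 Thout 1549 AM.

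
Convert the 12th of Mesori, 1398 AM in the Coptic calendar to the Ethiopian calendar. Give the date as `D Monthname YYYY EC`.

Julian Day Number of the source date = 2335625.
Converting JDN 2335625 to the Ethiopian calendar gives 12 Nehase 1674 EC.

12 Nehase 1674 EC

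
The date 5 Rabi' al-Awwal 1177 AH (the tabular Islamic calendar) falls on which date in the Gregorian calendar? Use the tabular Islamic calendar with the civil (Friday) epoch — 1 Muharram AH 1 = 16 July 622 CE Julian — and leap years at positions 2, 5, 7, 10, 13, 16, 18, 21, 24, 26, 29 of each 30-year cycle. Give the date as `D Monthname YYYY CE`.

Julian Day Number of the source date = 2365238.
Converting JDN 2365238 to the Gregorian calendar gives 13 September 1763 CE.

13 September 1763 CE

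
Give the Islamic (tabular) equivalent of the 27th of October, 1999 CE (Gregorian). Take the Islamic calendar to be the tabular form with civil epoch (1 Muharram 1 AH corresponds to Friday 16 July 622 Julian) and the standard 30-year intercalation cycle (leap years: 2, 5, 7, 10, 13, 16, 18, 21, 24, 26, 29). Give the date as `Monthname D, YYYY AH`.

Julian Day Number of the source date = 2451479.
Converting JDN 2451479 to the tabular Islamic calendar gives 17 Rajab 1420 AH.

Rajab 17, 1420 AH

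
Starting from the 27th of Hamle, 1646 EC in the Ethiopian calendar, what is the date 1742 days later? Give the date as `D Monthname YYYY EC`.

3 Ginbot 1651 EC

JDN of the 27th of Hamle, 1646 EC = 2325383.
2325383 + 1742 = 2327125.
JDN 2327125 in the Ethiopian calendar is 3 Ginbot 1651 EC.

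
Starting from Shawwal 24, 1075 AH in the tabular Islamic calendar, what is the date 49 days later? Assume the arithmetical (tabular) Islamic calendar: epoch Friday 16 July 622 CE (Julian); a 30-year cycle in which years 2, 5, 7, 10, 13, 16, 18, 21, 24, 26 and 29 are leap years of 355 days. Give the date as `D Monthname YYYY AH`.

14 Dhu al-Hijjah 1075 AH

Counting 49 days forward from JDN 2329319 reaches JDN 2329368, which is 14 Dhu al-Hijjah 1075 AH.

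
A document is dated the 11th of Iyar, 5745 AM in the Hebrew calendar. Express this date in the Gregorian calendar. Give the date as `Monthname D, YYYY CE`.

Both dates share Julian Day Number 2446188; in the Gregorian calendar that is 2 May 1985 CE.

May 2, 1985 CE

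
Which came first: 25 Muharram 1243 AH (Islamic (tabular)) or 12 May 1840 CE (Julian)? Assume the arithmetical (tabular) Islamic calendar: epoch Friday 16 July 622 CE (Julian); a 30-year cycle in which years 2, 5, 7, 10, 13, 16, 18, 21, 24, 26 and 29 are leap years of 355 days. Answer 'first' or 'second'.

The two dates have Julian Day Numbers 2388587 and 2393250 respectively.
Since 2388587 < 2393250, the first date comes first.

first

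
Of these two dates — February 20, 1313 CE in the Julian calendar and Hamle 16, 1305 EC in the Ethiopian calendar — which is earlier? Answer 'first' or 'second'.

Converting both to JDN: 2200682 vs 2200822; the smaller is the first.

first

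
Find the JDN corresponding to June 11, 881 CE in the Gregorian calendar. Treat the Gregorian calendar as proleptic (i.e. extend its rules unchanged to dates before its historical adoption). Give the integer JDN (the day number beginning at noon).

2043001

JDN 2400001 is 17 November 1858 CE (Gregorian), MJD 0; the target day is −357000 days from there, so JDN = 2043001.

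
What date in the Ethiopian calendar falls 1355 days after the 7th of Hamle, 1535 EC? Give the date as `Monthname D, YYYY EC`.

JDN of the 7th of Hamle, 1535 EC = 2284820.
2284820 + 1355 = 2286175.
JDN 2286175 in the Ethiopian calendar is Megabit 21, 1539 EC.

Megabit 21, 1539 EC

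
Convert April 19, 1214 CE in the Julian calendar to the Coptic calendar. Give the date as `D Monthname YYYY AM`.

24 Parmouti 930 AM

Julian Day Number of the source date = 2164580.
Converting JDN 2164580 to the Coptic calendar gives 24 Parmouti 930 AM.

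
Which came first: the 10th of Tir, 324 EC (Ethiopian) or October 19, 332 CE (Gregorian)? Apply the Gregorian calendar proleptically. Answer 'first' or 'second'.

first

First date → JDN 1842326; second date → JDN 1842612.
JDN 1842326 < JDN 1842612, so the first date is earlier.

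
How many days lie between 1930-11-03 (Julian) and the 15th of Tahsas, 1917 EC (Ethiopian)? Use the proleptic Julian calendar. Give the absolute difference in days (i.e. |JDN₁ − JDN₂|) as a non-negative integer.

JDN of the first date = 2426297.
JDN of the second date = 2424144.
|2424144 − 2426297| = 2153.

2153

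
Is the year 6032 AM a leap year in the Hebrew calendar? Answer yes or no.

Hebrew year 6032 is year 9 of its 19-year Metonic cycle; leap years are at positions 3, 6, 8, 11, 14, 17, 19, so it is a common year (12 months).

no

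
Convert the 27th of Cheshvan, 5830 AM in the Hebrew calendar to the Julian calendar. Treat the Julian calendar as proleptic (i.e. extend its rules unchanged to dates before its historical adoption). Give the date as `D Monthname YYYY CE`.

The source date corresponds to 11 November 2069 in the Gregorian calendar (JDN 2477062).
That day falls on 29 October 2069 CE in the Julian calendar.

29 October 2069 CE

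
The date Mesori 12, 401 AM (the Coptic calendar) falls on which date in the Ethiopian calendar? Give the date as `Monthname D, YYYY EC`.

The source date corresponds to 8 August 685 in the proleptic Gregorian calendar (JDN 1971471).
That day falls on 12 Nehase 677 EC in the Ethiopian calendar.

Nehase 12, 677 EC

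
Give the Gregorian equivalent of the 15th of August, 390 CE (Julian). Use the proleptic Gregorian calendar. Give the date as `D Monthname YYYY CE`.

16 August 390 CE

For dates in this range the Gregorian date is 1 day ahead of the Julian.
15 August 390 Julian + 1 day → 16 August 390 Gregorian.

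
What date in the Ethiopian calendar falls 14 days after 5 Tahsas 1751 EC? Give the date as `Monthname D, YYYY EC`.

Tahsas 19, 1751 EC

The starting date is JDN 2363502; 2363502 + 14 = 2363516.
JDN 2363516 corresponds to Tahsas 19, 1751 EC.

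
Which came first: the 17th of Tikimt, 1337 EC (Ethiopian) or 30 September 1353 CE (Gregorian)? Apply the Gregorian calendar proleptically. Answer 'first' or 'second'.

First date → JDN 2212241; second date → JDN 2215506.
JDN 2212241 < JDN 2215506, so the first date is earlier.

first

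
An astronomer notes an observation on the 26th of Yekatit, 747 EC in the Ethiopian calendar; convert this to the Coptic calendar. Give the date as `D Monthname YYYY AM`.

Julian Day Number of the source date = 1996872.
Converting JDN 1996872 to the Coptic calendar gives 26 Meshir 471 AM.

26 Meshir 471 AM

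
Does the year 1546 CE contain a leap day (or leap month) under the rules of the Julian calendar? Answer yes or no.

1546 mod 4 = 2, so it is a common year in the Julian calendar.

no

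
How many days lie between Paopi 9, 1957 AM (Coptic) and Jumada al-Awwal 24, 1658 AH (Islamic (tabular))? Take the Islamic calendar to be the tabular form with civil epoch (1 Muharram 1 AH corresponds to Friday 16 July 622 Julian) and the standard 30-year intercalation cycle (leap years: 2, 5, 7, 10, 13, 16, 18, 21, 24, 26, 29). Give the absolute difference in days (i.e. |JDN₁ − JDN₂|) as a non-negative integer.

3730

First date → JDN 2539497; second date → JDN 2535767.
The interval is |2539497 − 2535767| = 3730 days.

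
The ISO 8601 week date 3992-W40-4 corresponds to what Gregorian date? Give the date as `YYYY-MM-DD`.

3992-10-01

ISO week 1 of 3992 is the week containing the first Thursday of 3992.
Week 40, day 4 (Thursday) lands on 3992-10-01.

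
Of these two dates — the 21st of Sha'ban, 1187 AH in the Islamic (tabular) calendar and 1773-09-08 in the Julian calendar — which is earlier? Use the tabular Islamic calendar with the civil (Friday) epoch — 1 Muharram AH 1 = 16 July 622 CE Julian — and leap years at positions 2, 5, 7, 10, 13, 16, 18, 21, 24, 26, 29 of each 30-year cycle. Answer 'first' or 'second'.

second

First date → JDN 2368946; second date → JDN 2368897.
JDN 2368897 < JDN 2368946, so the second date is earlier.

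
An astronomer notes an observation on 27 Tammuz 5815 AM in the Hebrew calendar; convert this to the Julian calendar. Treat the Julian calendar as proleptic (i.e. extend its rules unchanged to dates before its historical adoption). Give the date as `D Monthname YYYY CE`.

The source date corresponds to 23 July 2055 in the Gregorian calendar (JDN 2471837).
That day falls on 10 July 2055 CE in the Julian calendar.

10 July 2055 CE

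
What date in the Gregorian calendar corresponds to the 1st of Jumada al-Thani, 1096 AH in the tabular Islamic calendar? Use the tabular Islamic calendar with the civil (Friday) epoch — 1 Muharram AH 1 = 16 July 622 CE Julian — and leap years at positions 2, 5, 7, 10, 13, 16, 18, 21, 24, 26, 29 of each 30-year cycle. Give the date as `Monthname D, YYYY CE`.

Julian Day Number of the source date = 2336619.
Converting JDN 2336619 to the Gregorian calendar gives 5 May 1685 CE.

May 5, 1685 CE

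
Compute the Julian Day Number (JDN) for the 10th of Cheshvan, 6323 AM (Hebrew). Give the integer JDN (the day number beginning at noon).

In the Gregorian calendar the same day is 8 November 2562.
JDN 2400001 is 17 November 1858 CE (Gregorian), MJD 0; the target day is +257122 days from there, so JDN = 2657123.

2657123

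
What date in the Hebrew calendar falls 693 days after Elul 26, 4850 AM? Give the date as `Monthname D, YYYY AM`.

Av 12, 4852 AM

The starting date is JDN 2119417; 2119417 + 693 = 2120110.
JDN 2120110 corresponds to Av 12, 4852 AM.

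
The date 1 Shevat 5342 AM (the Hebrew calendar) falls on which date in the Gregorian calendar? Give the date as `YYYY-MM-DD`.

Both dates share Julian Day Number 2298877; in the Gregorian calendar that is 4 January 1582 CE.

1582-01-04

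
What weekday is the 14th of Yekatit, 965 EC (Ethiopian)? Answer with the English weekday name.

Saturday

In the proleptic Gregorian calendar this is 13 February 973 (JDN 2076485).
2076485 ≡ 5 (mod 7); counting from Monday = 0 gives Saturday.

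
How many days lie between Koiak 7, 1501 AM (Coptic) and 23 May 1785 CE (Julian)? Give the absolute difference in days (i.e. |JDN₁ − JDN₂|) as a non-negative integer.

171

First date → JDN 2373001; second date → JDN 2373172.
The interval is |2373001 − 2373172| = 171 days.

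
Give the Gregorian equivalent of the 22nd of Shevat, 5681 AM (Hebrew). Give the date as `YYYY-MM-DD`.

Both dates share Julian Day Number 2422721; in the Gregorian calendar that is 31 January 1921 CE.

1921-01-31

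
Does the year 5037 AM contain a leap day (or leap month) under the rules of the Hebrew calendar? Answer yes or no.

no

Hebrew year 5037 is year 2 of its 19-year Metonic cycle; leap years are at positions 3, 6, 8, 11, 14, 17, 19, so it is a common year (12 months).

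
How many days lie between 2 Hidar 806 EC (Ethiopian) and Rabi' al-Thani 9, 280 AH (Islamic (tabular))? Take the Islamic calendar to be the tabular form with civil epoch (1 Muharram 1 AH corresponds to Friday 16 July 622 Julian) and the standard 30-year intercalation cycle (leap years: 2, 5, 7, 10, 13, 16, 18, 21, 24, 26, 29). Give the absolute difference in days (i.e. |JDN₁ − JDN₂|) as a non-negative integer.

First date → JDN 2018308; second date → JDN 2047405.
The interval is |2018308 − 2047405| = 29097 days.

29097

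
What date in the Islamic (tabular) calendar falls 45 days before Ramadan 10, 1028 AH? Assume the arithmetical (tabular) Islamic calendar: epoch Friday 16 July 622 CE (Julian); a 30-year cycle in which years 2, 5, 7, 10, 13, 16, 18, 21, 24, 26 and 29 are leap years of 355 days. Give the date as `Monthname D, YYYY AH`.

The starting date is JDN 2312620; 2312620 − 45 = 2312575.
JDN 2312575 corresponds to Rajab 24, 1028 AH.

Rajab 24, 1028 AH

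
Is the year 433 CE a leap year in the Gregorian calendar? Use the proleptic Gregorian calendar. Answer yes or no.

433 is not divisible by 4, so it is a common year.

no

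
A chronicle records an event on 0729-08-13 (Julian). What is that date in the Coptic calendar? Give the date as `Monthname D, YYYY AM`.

Mesori 20, 445 AM

Julian Day Number of the source date = 1987550.
Converting JDN 1987550 to the Coptic calendar gives 20 Mesori 445 AM.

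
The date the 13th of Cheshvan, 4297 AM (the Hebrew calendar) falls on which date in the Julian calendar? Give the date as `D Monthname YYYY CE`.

Julian Day Number of the source date = 1917119.
Converting JDN 1917119 to the Julian calendar gives 14 October 536 CE.

14 October 536 CE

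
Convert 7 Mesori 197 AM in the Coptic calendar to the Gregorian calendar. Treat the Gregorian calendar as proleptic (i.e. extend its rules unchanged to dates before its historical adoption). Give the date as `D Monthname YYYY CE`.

1 August 481 CE

Both dates share Julian Day Number 1896955; in the Gregorian calendar that is 1 August 481 CE.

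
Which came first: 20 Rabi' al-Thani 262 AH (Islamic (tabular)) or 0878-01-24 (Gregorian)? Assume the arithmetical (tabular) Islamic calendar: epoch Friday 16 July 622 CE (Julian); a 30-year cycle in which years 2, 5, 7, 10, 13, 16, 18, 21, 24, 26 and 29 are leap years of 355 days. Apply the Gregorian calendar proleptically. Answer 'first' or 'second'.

The two dates have Julian Day Numbers 2041038 and 2041767 respectively.
Since 2041038 < 2041767, the first date comes first.

first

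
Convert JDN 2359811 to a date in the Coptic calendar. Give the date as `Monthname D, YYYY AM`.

The Gregorian equivalent of JDN 2359811 is 3 November 1748.
In the Coptic calendar that day is Paopi 26, 1465 AM.

Paopi 26, 1465 AM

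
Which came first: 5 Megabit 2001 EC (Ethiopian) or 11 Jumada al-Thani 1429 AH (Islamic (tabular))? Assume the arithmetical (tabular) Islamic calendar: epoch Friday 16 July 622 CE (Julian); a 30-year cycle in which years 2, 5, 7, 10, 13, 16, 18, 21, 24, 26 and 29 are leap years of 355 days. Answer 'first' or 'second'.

The two dates have Julian Day Numbers 2454905 and 2454634 respectively.
Since 2454634 < 2454905, the second date comes first.

second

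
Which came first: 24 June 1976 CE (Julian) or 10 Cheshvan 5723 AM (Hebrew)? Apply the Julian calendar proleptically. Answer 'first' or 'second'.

Converting both to JDN: 2442967 vs 2437976; the smaller is the second.

second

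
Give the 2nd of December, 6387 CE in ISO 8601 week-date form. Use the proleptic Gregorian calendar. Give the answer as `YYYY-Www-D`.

6387-W49-3

The weekday is Wednesday (ISO weekday 3).
That Wednesday belongs to ISO week 49 of ISO year 6387.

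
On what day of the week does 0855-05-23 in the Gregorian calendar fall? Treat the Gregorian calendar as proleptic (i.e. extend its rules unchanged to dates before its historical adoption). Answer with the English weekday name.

Sunday

2033485 ≡ 6 (mod 7); counting from Monday = 0 gives Sunday.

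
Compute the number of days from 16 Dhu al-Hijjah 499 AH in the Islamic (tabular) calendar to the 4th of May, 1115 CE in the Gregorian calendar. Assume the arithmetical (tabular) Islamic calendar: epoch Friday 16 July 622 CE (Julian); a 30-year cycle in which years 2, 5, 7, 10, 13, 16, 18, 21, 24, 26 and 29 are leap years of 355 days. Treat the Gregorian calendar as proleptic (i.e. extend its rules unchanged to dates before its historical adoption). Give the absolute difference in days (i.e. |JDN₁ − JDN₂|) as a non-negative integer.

JDN of the first date = 2125255.
JDN of the second date = 2128428.
|2128428 − 2125255| = 3173.

3173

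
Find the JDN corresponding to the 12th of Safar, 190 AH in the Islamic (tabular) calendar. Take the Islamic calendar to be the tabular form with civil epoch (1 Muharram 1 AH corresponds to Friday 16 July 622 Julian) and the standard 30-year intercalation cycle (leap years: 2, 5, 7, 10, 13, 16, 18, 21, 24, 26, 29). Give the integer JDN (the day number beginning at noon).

In the proleptic Gregorian calendar the same day is 11 January 806.
JDN 2299161 is 15 October 1582 CE (Gregorian); the target day is −283705 days from there, so JDN = 2015456.

2015456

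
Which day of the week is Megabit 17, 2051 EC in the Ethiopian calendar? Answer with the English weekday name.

Wednesday

This is JDN 2473179 (26 March 2059 Gregorian).
2473179 ≡ 2 (mod 7); counting from Monday = 0 gives Wednesday.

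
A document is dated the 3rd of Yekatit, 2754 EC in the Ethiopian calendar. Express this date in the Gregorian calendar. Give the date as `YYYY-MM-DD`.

Julian Day Number of the source date = 2729906.
Converting JDN 2729906 to the Gregorian calendar gives 16 February 2762 CE.

2762-02-16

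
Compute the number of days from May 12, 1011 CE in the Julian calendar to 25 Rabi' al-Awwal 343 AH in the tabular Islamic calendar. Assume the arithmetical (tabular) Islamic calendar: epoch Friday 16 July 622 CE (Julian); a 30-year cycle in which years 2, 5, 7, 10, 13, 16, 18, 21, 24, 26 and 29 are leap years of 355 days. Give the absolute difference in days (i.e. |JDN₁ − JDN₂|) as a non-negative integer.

20741

First date → JDN 2090457; second date → JDN 2069716.
The interval is |2090457 − 2069716| = 20741 days.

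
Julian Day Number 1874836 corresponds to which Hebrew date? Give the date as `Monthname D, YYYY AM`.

Tevet 18, 4181 AM

JDN 1874836 is 9 January 421 in the proleptic Gregorian calendar.
In the Hebrew calendar that day is Tevet 18, 4181 AM.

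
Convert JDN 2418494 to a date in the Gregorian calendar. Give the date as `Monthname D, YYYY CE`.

JDN 2451545 is 1 Jan 2000; 2418494 is −33051 days from there.

July 6, 1909 CE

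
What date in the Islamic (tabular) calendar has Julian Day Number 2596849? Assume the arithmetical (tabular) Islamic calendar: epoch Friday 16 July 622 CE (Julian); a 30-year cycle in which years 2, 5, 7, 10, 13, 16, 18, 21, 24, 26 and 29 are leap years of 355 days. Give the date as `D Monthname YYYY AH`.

The Gregorian equivalent of JDN 2596849 is 30 October 2397.
In the tabular Islamic calendar that day is 7 Shawwal 1830 AH.

7 Shawwal 1830 AH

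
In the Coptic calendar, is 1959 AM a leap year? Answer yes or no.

yes

1959 mod 4 = 3; in the Coptic calendar a year is leap when year mod 4 = 3, so it is a leap year.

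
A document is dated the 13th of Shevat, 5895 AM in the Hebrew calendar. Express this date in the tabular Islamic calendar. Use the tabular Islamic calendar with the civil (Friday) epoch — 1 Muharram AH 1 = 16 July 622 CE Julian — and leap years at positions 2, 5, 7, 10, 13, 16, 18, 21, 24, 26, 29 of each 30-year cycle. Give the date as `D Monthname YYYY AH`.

Julian Day Number of the source date = 2500879.
Converting JDN 2500879 to the tabular Islamic calendar gives 12 Dhu al-Hijjah 1559 AH.

12 Dhu al-Hijjah 1559 AH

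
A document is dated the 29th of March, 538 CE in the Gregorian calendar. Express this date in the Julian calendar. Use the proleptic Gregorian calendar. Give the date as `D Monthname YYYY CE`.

27 March 538 CE

For dates in this range the Gregorian date is 2 days ahead of the Julian.
29 March 538 Gregorian − 2 days → 27 March 538 Julian.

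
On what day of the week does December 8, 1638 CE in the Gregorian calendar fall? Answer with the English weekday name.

2319669 ≡ 2 (mod 7); counting from Monday = 0 gives Wednesday.

Wednesday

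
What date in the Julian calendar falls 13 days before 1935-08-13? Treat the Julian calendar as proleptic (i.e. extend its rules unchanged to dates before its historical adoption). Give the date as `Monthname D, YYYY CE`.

July 31, 1935 CE

The starting date is JDN 2428041; 2428041 − 13 = 2428028.
JDN 2428028 corresponds to July 31, 1935 CE.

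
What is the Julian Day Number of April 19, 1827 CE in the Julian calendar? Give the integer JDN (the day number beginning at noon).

In the Gregorian calendar the same day is 1 May 1827.
JDN 2400001 is 17 November 1858 CE (Gregorian), MJD 0; the target day is −11523 days from there, so JDN = 2388478.

2388478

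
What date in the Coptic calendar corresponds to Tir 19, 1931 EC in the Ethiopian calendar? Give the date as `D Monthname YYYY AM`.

19 Tobi 1655 AM

The source date corresponds to 27 January 1939 in the Gregorian calendar (JDN 2429291).
That day falls on 19 Tobi 1655 AM in the Coptic calendar.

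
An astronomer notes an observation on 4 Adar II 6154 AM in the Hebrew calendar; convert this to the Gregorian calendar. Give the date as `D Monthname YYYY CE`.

7 March 2394 CE

Both dates share Julian Day Number 2595516; in the Gregorian calendar that is 7 March 2394 CE.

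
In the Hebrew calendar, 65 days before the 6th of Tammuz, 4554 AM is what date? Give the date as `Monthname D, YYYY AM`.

Nisan 30, 4554 AM

Counting 65 days back from JDN 2011227 reaches JDN 2011162, which is Nisan 30, 4554 AM.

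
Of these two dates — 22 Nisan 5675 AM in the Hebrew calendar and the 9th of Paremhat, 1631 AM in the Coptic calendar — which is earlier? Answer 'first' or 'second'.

second

Converting both to JDN: 2420594 vs 2420575; the smaller is the second.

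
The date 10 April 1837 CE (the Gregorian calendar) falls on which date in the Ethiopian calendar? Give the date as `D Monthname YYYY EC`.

Julian Day Number of the source date = 2392110.
Converting JDN 2392110 to the Ethiopian calendar gives 3 Miyazya 1829 EC.

3 Miyazya 1829 EC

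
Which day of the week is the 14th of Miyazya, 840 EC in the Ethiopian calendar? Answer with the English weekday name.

Monday

Equivalently 13 April 848 Gregorian, JDN 2030889.
Since JDN mod 7 = 0 (0 = Monday), the day is Monday.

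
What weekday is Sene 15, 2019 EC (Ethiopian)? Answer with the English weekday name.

This is JDN 2461579 (22 June 2027 Gregorian).
Since JDN mod 7 = 1 (0 = Monday), the day is Tuesday.

Tuesday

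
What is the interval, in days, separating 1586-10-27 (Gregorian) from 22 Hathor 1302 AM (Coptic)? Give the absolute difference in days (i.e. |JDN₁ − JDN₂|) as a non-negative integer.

333

First date → JDN 2300634; second date → JDN 2300301.
The interval is |2300634 − 2300301| = 333 days.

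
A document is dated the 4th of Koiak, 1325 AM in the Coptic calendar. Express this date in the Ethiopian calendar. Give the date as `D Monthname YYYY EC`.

4 Tahsas 1601 EC

Julian Day Number of the source date = 2308714.
Converting JDN 2308714 to the Ethiopian calendar gives 4 Tahsas 1601 EC.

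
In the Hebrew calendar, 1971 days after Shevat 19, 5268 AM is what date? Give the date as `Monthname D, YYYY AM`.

Tammuz 10, 5273 AM

Counting 1971 days forward from JDN 2271875 reaches JDN 2273846, which is Tammuz 10, 5273 AM.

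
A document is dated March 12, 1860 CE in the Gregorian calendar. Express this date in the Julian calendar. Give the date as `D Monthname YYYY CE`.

For dates in this range the Gregorian date is 12 days ahead of the Julian.
12 March 1860 Gregorian − 12 days → 29 February 1860 Julian.

29 February 1860 CE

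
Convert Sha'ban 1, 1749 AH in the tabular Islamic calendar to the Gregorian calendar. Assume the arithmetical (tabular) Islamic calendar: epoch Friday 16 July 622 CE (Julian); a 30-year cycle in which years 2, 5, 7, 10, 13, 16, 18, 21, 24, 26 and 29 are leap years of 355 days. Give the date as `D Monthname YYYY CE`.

24 January 2319 CE

Both dates share Julian Day Number 2568080; in the Gregorian calendar that is 24 January 2319 CE.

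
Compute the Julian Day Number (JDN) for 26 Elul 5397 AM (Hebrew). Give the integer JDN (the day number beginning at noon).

Equivalently 15 September 1637 (Gregorian).
JDN 2400001 is 17 November 1858 CE (Gregorian), MJD 0; the target day is −80781 days from there, so JDN = 2319220.

2319220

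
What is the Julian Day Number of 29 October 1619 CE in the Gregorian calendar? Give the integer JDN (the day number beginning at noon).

JDN 2400001 is 17 November 1858 CE (Gregorian), MJD 0; the target day is −87312 days from there, so JDN = 2312689.

2312689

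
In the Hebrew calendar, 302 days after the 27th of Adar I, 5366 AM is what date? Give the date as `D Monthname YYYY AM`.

JDN of the 27th of Adar I, 5366 AM = 2307704.
2307704 + 302 = 2308006.
JDN 2308006 in the Hebrew calendar is 3 Tevet 5367 AM.

3 Tevet 5367 AM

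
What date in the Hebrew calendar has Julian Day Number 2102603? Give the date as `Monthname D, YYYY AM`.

Elul 15, 4804 AM

JDN 2102603 is 18 August 1044 in the proleptic Gregorian calendar.
In the Hebrew calendar that day is Elul 15, 4804 AM.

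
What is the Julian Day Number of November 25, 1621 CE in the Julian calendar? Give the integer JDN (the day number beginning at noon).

2313457

In the Gregorian calendar the same day is 5 December 1621.
JDN 2400001 is 17 November 1858 CE (Gregorian), MJD 0; the target day is −86544 days from there, so JDN = 2313457.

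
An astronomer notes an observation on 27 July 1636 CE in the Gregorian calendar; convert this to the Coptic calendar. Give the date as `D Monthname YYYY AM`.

Julian Day Number of the source date = 2318805.
Converting JDN 2318805 to the Coptic calendar gives 23 Epip 1352 AM.

23 Epip 1352 AM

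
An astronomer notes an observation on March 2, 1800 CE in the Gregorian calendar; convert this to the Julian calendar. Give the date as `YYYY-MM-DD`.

1800-02-19

At this point the Julian calendar is 11 days behind the Gregorian.
2 March 1800 Gregorian − 11 days → 19 February 1800 Julian.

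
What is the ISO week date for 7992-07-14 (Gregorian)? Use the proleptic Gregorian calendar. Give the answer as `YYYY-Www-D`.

7992-W29-2

The weekday is Tuesday (ISO weekday 2).
That Tuesday belongs to ISO week 29 of ISO year 7992.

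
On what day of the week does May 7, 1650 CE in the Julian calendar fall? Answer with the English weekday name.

Equivalently 17 May 1650 Gregorian, JDN 2323847.
JDN 2323847 mod 7 = 1, and JDN 0 was a Monday, so this is a Tuesday.

Tuesday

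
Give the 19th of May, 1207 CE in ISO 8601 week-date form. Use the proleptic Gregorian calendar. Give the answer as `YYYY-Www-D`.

The weekday is Saturday (ISO weekday 6).
That Saturday belongs to ISO week 20 of ISO year 1207.

1207-W20-6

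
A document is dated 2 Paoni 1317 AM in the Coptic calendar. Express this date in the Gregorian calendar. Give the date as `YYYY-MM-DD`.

Both dates share Julian Day Number 2305970; in the Gregorian calendar that is 6 June 1601 CE.

1601-06-06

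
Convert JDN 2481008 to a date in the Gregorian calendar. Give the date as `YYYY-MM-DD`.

Counting from JDN 2299161 = 15 Oct 1582 gives an offset of 181847 days.

2080-08-31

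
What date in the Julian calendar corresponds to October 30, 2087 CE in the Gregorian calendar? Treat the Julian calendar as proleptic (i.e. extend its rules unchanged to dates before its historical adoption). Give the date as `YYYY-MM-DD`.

For dates in this range the Gregorian date is 13 days ahead of the Julian.
30 October 2087 Gregorian − 13 days → 17 October 2087 Julian.

2087-10-17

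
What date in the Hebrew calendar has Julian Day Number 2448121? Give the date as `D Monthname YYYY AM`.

JDN 2448121 is 17 August 1990 in the Gregorian calendar.
In the Hebrew calendar that day is 26 Av 5750 AM.

26 Av 5750 AM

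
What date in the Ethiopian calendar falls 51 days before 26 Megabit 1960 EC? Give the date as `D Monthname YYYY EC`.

5 Yekatit 1960 EC

Counting 51 days back from JDN 2439951 reaches JDN 2439900, which is 5 Yekatit 1960 EC.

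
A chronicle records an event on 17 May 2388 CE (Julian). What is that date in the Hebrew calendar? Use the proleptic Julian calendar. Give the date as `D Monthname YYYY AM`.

25 Iyar 6148 AM

Both dates share Julian Day Number 2593412; in the Hebrew calendar that is 25 Iyar 6148 AM.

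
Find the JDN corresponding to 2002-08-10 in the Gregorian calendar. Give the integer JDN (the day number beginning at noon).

2452497

JDN 2451545 is 1 January 2000 CE (Gregorian); the target day is +952 days from there, so JDN = 2452497.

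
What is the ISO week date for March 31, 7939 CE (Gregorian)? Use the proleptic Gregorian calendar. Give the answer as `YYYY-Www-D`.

The weekday is Friday (ISO weekday 5).
That Friday belongs to ISO week 13 of ISO year 7939.

7939-W13-5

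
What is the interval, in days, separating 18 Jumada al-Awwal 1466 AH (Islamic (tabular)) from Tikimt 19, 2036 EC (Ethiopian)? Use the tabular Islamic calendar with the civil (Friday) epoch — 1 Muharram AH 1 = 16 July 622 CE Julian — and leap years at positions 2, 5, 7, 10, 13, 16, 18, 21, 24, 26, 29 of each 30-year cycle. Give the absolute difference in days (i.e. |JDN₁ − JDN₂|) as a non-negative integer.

First date → JDN 2467722; second date → JDN 2467553.
The interval is |2467722 − 2467553| = 169 days.

169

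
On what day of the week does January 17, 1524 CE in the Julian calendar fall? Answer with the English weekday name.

Equivalently 27 January 1524 Gregorian, JDN 2277715.
Since JDN mod 7 = 6 (0 = Monday), the day is Sunday.

Sunday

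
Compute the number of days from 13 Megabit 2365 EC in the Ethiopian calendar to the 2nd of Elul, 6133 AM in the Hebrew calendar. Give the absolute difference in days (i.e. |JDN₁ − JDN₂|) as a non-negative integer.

151

JDN of the first date = 2587864.
JDN of the second date = 2588015.
|2588015 − 2587864| = 151.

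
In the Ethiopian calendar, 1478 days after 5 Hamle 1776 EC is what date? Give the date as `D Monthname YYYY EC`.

The starting date is JDN 2372844; 2372844 + 1478 = 2374322.
JDN 2374322 corresponds to 22 Hamle 1780 EC.

22 Hamle 1780 EC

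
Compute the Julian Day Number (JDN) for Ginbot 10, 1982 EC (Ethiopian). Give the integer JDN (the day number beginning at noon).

2448030

Equivalently 18 May 1990 (Gregorian).
JDN 2299161 is 15 October 1582 CE (Gregorian); the target day is +148869 days from there, so JDN = 2448030.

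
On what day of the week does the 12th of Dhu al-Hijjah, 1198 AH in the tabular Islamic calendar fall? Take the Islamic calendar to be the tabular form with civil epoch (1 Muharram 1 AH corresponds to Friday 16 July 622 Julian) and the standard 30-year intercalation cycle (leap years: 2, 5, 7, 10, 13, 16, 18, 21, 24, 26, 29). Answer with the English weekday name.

Wednesday

This is JDN 2372953 (27 October 1784 Gregorian).
JDN 2372953 mod 7 = 2, and JDN 0 was a Monday, so this is a Wednesday.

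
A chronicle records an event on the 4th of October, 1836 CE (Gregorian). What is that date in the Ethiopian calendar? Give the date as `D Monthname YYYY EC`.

Both dates share Julian Day Number 2391922; in the Ethiopian calendar that is 25 Meskerem 1829 EC.

25 Meskerem 1829 EC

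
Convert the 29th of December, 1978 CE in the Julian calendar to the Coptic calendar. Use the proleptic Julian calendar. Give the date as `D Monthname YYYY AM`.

3 Tobi 1695 AM

The source date corresponds to 11 January 1979 in the Gregorian calendar (JDN 2443885).
That day falls on 3 Tobi 1695 AM in the Coptic calendar.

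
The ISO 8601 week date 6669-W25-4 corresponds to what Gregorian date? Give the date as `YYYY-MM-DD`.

6669-06-24

ISO week 1 of 6669 is the week containing the first Thursday of 6669.
Week 25, day 4 (Thursday) lands on 6669-06-24.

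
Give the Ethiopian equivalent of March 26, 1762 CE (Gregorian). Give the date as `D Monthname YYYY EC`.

Both dates share Julian Day Number 2364702; in the Ethiopian calendar that is 19 Megabit 1754 EC.

19 Megabit 1754 EC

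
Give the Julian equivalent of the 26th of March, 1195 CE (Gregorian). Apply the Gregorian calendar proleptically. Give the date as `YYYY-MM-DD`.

For dates in this range the Gregorian date is 7 days ahead of the Julian.
26 March 1195 Gregorian − 7 days → 19 March 1195 Julian.

1195-03-19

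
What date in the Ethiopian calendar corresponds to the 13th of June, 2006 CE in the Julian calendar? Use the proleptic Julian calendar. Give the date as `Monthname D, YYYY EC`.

Sene 19, 1998 EC

Julian Day Number of the source date = 2453913.
Converting JDN 2453913 to the Ethiopian calendar gives 19 Sene 1998 EC.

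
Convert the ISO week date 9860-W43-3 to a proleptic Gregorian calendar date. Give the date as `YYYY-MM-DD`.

ISO week 1 of 9860 is the week containing the first Thursday of 9860.
Week 43, day 3 (Wednesday) lands on 9860-10-24.

9860-10-24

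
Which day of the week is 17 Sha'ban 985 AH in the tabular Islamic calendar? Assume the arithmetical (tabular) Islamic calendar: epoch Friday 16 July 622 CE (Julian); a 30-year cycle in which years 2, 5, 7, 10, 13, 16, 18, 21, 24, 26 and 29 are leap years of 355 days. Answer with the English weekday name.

Wednesday

In the proleptic Gregorian calendar this is 9 November 1577 (JDN 2297360).
JDN 2297360 mod 7 = 2, and JDN 0 was a Monday, so this is a Wednesday.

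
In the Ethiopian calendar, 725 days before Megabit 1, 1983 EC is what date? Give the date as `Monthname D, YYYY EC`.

Megabit 6, 1981 EC

JDN of Megabit 1, 1983 EC = 2448326.
2448326 − 725 = 2447601.
JDN 2447601 in the Ethiopian calendar is Megabit 6, 1981 EC.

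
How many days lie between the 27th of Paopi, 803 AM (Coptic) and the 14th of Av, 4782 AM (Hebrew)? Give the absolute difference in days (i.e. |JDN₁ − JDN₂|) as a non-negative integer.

First date → JDN 2118016; second date → JDN 2094539.
The interval is |2118016 − 2094539| = 23477 days.

23477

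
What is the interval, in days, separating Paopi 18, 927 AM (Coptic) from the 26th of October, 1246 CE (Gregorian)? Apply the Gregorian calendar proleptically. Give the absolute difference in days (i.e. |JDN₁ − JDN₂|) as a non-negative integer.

13153

First date → JDN 2163298; second date → JDN 2176451.
The interval is |2163298 − 2176451| = 13153 days.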